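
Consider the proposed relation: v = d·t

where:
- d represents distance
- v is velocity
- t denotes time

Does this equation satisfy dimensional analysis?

No

d (distance) has dimensions [L].
v (velocity) has dimensions [L T^-1].
t (time) has dimensions [T].

Left side: [L T^-1]
Right side: [L T]

The two sides have different dimensions, so the equation is NOT dimensionally consistent.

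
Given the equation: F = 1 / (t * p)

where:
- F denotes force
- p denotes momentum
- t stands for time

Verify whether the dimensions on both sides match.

No

F (force) has dimensions [L M T^-2].
p (momentum) has dimensions [L M T^-1].
t (time) has dimensions [T].

Left side: [L M T^-2]
Right side: [L^-1 M^-1]

The two sides have different dimensions, so the equation is NOT dimensionally consistent.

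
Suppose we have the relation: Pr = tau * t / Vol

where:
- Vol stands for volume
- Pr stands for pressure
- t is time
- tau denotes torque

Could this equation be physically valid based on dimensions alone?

No

Vol (volume) has dimensions [L^3].
Pr (pressure) has dimensions [L^-1 M T^-2].
t (time) has dimensions [T].
tau (torque) has dimensions [L^2 M T^-2].

Left side: [L^-1 M T^-2]
Right side: [L^-1 M T^-1]

The two sides have different dimensions, so the equation is NOT dimensionally consistent.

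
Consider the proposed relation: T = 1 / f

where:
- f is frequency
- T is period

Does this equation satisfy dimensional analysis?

Yes

f (frequency) has dimensions [T^-1].
T (period) has dimensions [T].

Left side: [T]
Right side: [T]

Both sides have the same dimensions, so the equation is dimensionally consistent.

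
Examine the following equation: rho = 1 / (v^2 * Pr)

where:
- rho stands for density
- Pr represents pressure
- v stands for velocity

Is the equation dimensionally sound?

No

rho (density) has dimensions [L^-3 M].
Pr (pressure) has dimensions [L^-1 M T^-2].
v (velocity) has dimensions [L T^-1].

Left side: [L^-3 M]
Right side: [L^-1 M^-1 T^4]

The two sides have different dimensions, so the equation is NOT dimensionally consistent.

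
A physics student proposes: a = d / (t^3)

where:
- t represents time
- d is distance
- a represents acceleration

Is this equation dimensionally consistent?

No

t (time) has dimensions [T].
d (distance) has dimensions [L].
a (acceleration) has dimensions [L T^-2].

Left side: [L T^-2]
Right side: [L T^-3]

The two sides have different dimensions, so the equation is NOT dimensionally consistent.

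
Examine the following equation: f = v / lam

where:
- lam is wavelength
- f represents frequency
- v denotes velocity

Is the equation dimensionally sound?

Yes

lam (wavelength) has dimensions [L].
f (frequency) has dimensions [T^-1].
v (velocity) has dimensions [L T^-1].

Left side: [T^-1]
Right side: [T^-1]

Both sides have the same dimensions, so the equation is dimensionally consistent.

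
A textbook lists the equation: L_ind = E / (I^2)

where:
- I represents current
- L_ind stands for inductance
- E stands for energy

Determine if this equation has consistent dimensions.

Yes

I (current) has dimensions [I].
L_ind (inductance) has dimensions [I^-2 L^2 M T^-2].
E (energy) has dimensions [L^2 M T^-2].

Left side: [I^-2 L^2 M T^-2]
Right side: [I^-2 L^2 M T^-2]

Both sides have the same dimensions, so the equation is dimensionally consistent.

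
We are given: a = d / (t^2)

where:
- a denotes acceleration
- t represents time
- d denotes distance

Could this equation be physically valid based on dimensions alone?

Yes

a (acceleration) has dimensions [L T^-2].
t (time) has dimensions [T].
d (distance) has dimensions [L].

Left side: [L T^-2]
Right side: [L T^-2]

Both sides have the same dimensions, so the equation is dimensionally consistent.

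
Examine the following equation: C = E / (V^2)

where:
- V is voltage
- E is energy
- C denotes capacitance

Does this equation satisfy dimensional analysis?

Yes

V (voltage) has dimensions [I^-1 L^2 M T^-3].
E (energy) has dimensions [L^2 M T^-2].
C (capacitance) has dimensions [I^2 L^-2 M^-1 T^4].

Left side: [I^2 L^-2 M^-1 T^4]
Right side: [I^2 L^-2 M^-1 T^4]

Both sides have the same dimensions, so the equation is dimensionally consistent.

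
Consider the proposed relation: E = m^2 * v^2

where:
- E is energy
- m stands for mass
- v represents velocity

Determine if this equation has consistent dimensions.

No

E (energy) has dimensions [L^2 M T^-2].
m (mass) has dimensions [M].
v (velocity) has dimensions [L T^-1].

Left side: [L^2 M T^-2]
Right side: [L^2 M^2 T^-2]

The two sides have different dimensions, so the equation is NOT dimensionally consistent.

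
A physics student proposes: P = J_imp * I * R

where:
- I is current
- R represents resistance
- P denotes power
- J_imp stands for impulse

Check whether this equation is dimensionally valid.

No

I (current) has dimensions [I].
R (resistance) has dimensions [I^-2 L^2 M T^-3].
P (power) has dimensions [L^2 M T^-3].
J_imp (impulse) has dimensions [L M T^-1].

Left side: [L^2 M T^-3]
Right side: [I^-1 L^3 M^2 T^-4]

The two sides have different dimensions, so the equation is NOT dimensionally consistent.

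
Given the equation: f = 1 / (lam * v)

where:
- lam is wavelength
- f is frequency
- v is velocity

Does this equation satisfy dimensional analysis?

No

lam (wavelength) has dimensions [L].
f (frequency) has dimensions [T^-1].
v (velocity) has dimensions [L T^-1].

Left side: [T^-1]
Right side: [L^-2 T]

The two sides have different dimensions, so the equation is NOT dimensionally consistent.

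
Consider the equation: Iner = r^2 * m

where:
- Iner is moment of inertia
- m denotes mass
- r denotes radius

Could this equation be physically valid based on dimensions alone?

Yes

Iner (moment of inertia) has dimensions [L^2 M].
m (mass) has dimensions [M].
r (radius) has dimensions [L].

Left side: [L^2 M]
Right side: [L^2 M]

Both sides have the same dimensions, so the equation is dimensionally consistent.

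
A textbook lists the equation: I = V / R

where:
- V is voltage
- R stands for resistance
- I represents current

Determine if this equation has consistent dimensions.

Yes

V (voltage) has dimensions [I^-1 L^2 M T^-3].
R (resistance) has dimensions [I^-2 L^2 M T^-3].
I (current) has dimensions [I].

Left side: [I]
Right side: [I]

Both sides have the same dimensions, so the equation is dimensionally consistent.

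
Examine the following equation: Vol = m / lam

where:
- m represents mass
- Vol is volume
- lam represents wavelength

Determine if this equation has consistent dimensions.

No

m (mass) has dimensions [M].
Vol (volume) has dimensions [L^3].
lam (wavelength) has dimensions [L].

Left side: [L^3]
Right side: [L^-1 M]

The two sides have different dimensions, so the equation is NOT dimensionally consistent.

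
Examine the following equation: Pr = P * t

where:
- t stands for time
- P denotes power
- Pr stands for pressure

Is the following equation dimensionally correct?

No

t (time) has dimensions [T].
P (power) has dimensions [L^2 M T^-3].
Pr (pressure) has dimensions [L^-1 M T^-2].

Left side: [L^-1 M T^-2]
Right side: [L^2 M T^-2]

The two sides have different dimensions, so the equation is NOT dimensionally consistent.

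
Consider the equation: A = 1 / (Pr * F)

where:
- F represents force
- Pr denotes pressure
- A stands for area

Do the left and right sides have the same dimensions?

No

F (force) has dimensions [L M T^-2].
Pr (pressure) has dimensions [L^-1 M T^-2].
A (area) has dimensions [L^2].

Left side: [L^2]
Right side: [M^-2 T^4]

The two sides have different dimensions, so the equation is NOT dimensionally consistent.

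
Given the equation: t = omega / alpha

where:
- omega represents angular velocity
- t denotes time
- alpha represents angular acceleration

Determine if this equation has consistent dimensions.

Yes

omega (angular velocity) has dimensions [T^-1].
t (time) has dimensions [T].
alpha (angular acceleration) has dimensions [T^-2].

Left side: [T]
Right side: [T]

Both sides have the same dimensions, so the equation is dimensionally consistent.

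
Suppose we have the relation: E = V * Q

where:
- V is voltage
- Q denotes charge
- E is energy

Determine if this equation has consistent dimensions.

Yes

V (voltage) has dimensions [I^-1 L^2 M T^-3].
Q (charge) has dimensions [I T].
E (energy) has dimensions [L^2 M T^-2].

Left side: [L^2 M T^-2]
Right side: [L^2 M T^-2]

Both sides have the same dimensions, so the equation is dimensionally consistent.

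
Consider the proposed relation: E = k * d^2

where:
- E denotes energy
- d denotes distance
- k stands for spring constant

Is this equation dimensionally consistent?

Yes

E (energy) has dimensions [L^2 M T^-2].
d (distance) has dimensions [L].
k (spring constant) has dimensions [M T^-2].

Left side: [L^2 M T^-2]
Right side: [L^2 M T^-2]

Both sides have the same dimensions, so the equation is dimensionally consistent.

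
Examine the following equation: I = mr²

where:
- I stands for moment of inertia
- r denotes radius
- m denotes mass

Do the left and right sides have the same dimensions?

Yes

I (moment of inertia) has dimensions [L^2 M].
r (radius) has dimensions [L].
m (mass) has dimensions [M].

Left side: [L^2 M]
Right side: [L^2 M]

Both sides have the same dimensions, so the equation is dimensionally consistent.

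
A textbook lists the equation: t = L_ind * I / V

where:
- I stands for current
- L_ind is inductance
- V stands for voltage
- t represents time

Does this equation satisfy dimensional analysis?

Yes

I (current) has dimensions [I].
L_ind (inductance) has dimensions [I^-2 L^2 M T^-2].
V (voltage) has dimensions [I^-1 L^2 M T^-3].
t (time) has dimensions [T].

Left side: [T]
Right side: [T]

Both sides have the same dimensions, so the equation is dimensionally consistent.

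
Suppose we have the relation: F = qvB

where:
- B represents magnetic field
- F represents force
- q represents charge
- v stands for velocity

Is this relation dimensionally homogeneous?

Yes

B (magnetic field) has dimensions [I^-1 M T^-2].
F (force) has dimensions [L M T^-2].
q (charge) has dimensions [I T].
v (velocity) has dimensions [L T^-1].

Left side: [L M T^-2]
Right side: [L M T^-2]

Both sides have the same dimensions, so the equation is dimensionally consistent.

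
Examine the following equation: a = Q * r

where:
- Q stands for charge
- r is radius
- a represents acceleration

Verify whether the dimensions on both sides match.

No

Q (charge) has dimensions [I T].
r (radius) has dimensions [L].
a (acceleration) has dimensions [L T^-2].

Left side: [L T^-2]
Right side: [I L T]

The two sides have different dimensions, so the equation is NOT dimensionally consistent.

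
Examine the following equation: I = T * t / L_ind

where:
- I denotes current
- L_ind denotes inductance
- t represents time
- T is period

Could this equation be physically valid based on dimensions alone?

No

I (current) has dimensions [I].
L_ind (inductance) has dimensions [I^-2 L^2 M T^-2].
t (time) has dimensions [T].
T (period) has dimensions [T].

Left side: [I]
Right side: [I^2 L^-2 M^-1 T^4]

The two sides have different dimensions, so the equation is NOT dimensionally consistent.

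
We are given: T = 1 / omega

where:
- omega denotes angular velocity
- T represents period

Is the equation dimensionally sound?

Yes

omega (angular velocity) has dimensions [T^-1].
T (period) has dimensions [T].

Left side: [T]
Right side: [T]

Both sides have the same dimensions, so the equation is dimensionally consistent.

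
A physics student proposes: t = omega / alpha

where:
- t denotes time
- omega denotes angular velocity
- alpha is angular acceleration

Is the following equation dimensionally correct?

Yes

t (time) has dimensions [T].
omega (angular velocity) has dimensions [T^-1].
alpha (angular acceleration) has dimensions [T^-2].

Left side: [T]
Right side: [T]

Both sides have the same dimensions, so the equation is dimensionally consistent.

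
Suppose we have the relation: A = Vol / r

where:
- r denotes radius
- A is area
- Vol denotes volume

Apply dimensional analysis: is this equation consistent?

Yes

r (radius) has dimensions [L].
A (area) has dimensions [L^2].
Vol (volume) has dimensions [L^3].

Left side: [L^2]
Right side: [L^2]

Both sides have the same dimensions, so the equation is dimensionally consistent.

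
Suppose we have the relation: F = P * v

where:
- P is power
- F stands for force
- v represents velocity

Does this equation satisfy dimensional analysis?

No

P (power) has dimensions [L^2 M T^-3].
F (force) has dimensions [L M T^-2].
v (velocity) has dimensions [L T^-1].

Left side: [L M T^-2]
Right side: [L^3 M T^-4]

The two sides have different dimensions, so the equation is NOT dimensionally consistent.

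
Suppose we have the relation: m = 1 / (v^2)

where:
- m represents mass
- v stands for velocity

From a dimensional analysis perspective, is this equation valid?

No

m (mass) has dimensions [M].
v (velocity) has dimensions [L T^-1].

Left side: [M]
Right side: [L^-2 T^2]

The two sides have different dimensions, so the equation is NOT dimensionally consistent.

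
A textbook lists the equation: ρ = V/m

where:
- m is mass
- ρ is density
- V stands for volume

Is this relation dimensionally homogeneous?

No

m (mass) has dimensions [M].
ρ (density) has dimensions [L^-3 M].
V (volume) has dimensions [L^3].

Left side: [L^-3 M]
Right side: [L^3 M^-1]

The two sides have different dimensions, so the equation is NOT dimensionally consistent.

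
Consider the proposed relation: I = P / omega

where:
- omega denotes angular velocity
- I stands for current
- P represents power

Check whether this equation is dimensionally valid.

No

omega (angular velocity) has dimensions [T^-1].
I (current) has dimensions [I].
P (power) has dimensions [L^2 M T^-3].

Left side: [I]
Right side: [L^2 M T^-2]

The two sides have different dimensions, so the equation is NOT dimensionally consistent.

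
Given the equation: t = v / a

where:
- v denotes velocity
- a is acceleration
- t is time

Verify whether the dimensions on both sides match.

Yes

v (velocity) has dimensions [L T^-1].
a (acceleration) has dimensions [L T^-2].
t (time) has dimensions [T].

Left side: [T]
Right side: [T]

Both sides have the same dimensions, so the equation is dimensionally consistent.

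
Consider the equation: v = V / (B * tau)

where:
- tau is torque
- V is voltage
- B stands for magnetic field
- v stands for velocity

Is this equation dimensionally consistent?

No

tau (torque) has dimensions [L^2 M T^-2].
V (voltage) has dimensions [I^-1 L^2 M T^-3].
B (magnetic field) has dimensions [I^-1 M T^-2].
v (velocity) has dimensions [L T^-1].

Left side: [L T^-1]
Right side: [M^-1 T]

The two sides have different dimensions, so the equation is NOT dimensionally consistent.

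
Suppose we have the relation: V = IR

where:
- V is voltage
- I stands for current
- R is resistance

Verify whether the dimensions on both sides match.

Yes

V (voltage) has dimensions [I^-1 L^2 M T^-3].
I (current) has dimensions [I].
R (resistance) has dimensions [I^-2 L^2 M T^-3].

Left side: [I^-1 L^2 M T^-3]
Right side: [I^-1 L^2 M T^-3]

Both sides have the same dimensions, so the equation is dimensionally consistent.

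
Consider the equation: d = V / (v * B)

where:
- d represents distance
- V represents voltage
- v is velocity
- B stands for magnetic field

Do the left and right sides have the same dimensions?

Yes

d (distance) has dimensions [L].
V (voltage) has dimensions [I^-1 L^2 M T^-3].
v (velocity) has dimensions [L T^-1].
B (magnetic field) has dimensions [I^-1 M T^-2].

Left side: [L]
Right side: [L]

Both sides have the same dimensions, so the equation is dimensionally consistent.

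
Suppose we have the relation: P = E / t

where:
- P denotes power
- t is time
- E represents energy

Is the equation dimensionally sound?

Yes

P (power) has dimensions [L^2 M T^-3].
t (time) has dimensions [T].
E (energy) has dimensions [L^2 M T^-2].

Left side: [L^2 M T^-3]
Right side: [L^2 M T^-3]

Both sides have the same dimensions, so the equation is dimensionally consistent.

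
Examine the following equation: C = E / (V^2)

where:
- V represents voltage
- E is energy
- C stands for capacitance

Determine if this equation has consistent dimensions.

Yes

V (voltage) has dimensions [I^-1 L^2 M T^-3].
E (energy) has dimensions [L^2 M T^-2].
C (capacitance) has dimensions [I^2 L^-2 M^-1 T^4].

Left side: [I^2 L^-2 M^-1 T^4]
Right side: [I^2 L^-2 M^-1 T^4]

Both sides have the same dimensions, so the equation is dimensionally consistent.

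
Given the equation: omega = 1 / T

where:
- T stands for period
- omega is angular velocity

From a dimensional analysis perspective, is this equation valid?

Yes

T (period) has dimensions [T].
omega (angular velocity) has dimensions [T^-1].

Left side: [T^-1]
Right side: [T^-1]

Both sides have the same dimensions, so the equation is dimensionally consistent.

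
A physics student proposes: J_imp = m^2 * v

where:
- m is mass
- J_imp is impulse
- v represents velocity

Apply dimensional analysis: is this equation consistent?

No

m (mass) has dimensions [M].
J_imp (impulse) has dimensions [L M T^-1].
v (velocity) has dimensions [L T^-1].

Left side: [L M T^-1]
Right side: [L M^2 T^-1]

The two sides have different dimensions, so the equation is NOT dimensionally consistent.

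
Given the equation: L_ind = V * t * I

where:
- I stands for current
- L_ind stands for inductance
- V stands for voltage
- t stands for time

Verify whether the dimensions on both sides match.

No

I (current) has dimensions [I].
L_ind (inductance) has dimensions [I^-2 L^2 M T^-2].
V (voltage) has dimensions [I^-1 L^2 M T^-3].
t (time) has dimensions [T].

Left side: [I^-2 L^2 M T^-2]
Right side: [L^2 M T^-2]

The two sides have different dimensions, so the equation is NOT dimensionally consistent.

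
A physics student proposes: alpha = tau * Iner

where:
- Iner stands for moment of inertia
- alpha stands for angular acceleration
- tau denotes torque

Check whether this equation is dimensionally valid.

No

Iner (moment of inertia) has dimensions [L^2 M].
alpha (angular acceleration) has dimensions [T^-2].
tau (torque) has dimensions [L^2 M T^-2].

Left side: [T^-2]
Right side: [L^4 M^2 T^-2]

The two sides have different dimensions, so the equation is NOT dimensionally consistent.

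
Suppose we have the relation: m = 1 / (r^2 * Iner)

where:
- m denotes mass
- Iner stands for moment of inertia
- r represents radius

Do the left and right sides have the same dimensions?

No

m (mass) has dimensions [M].
Iner (moment of inertia) has dimensions [L^2 M].
r (radius) has dimensions [L].

Left side: [M]
Right side: [L^-4 M^-1]

The two sides have different dimensions, so the equation is NOT dimensionally consistent.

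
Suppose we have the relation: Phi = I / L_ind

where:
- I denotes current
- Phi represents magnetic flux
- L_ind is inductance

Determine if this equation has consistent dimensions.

No

I (current) has dimensions [I].
Phi (magnetic flux) has dimensions [I^-1 L^2 M T^-2].
L_ind (inductance) has dimensions [I^-2 L^2 M T^-2].

Left side: [I^-1 L^2 M T^-2]
Right side: [I^3 L^-2 M^-1 T^2]

The two sides have different dimensions, so the equation is NOT dimensionally consistent.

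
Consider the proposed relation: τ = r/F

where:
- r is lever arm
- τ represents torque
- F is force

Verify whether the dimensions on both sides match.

No

r (lever arm) has dimensions [L].
τ (torque) has dimensions [L^2 M T^-2].
F (force) has dimensions [L M T^-2].

Left side: [L^2 M T^-2]
Right side: [M^-1 T^2]

The two sides have different dimensions, so the equation is NOT dimensionally consistent.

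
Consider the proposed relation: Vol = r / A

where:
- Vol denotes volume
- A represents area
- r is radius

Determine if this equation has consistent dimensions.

No

Vol (volume) has dimensions [L^3].
A (area) has dimensions [L^2].
r (radius) has dimensions [L].

Left side: [L^3]
Right side: [L^-1]

The two sides have different dimensions, so the equation is NOT dimensionally consistent.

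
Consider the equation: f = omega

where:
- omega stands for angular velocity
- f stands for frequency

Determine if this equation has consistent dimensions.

Yes

omega (angular velocity) has dimensions [T^-1].
f (frequency) has dimensions [T^-1].

Left side: [T^-1]
Right side: [T^-1]

Both sides have the same dimensions, so the equation is dimensionally consistent.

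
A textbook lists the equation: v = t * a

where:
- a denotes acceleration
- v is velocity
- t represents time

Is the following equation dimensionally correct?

Yes

a (acceleration) has dimensions [L T^-2].
v (velocity) has dimensions [L T^-1].
t (time) has dimensions [T].

Left side: [L T^-1]
Right side: [L T^-1]

Both sides have the same dimensions, so the equation is dimensionally consistent.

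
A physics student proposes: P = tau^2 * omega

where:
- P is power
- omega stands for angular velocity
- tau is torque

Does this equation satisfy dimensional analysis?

No

P (power) has dimensions [L^2 M T^-3].
omega (angular velocity) has dimensions [T^-1].
tau (torque) has dimensions [L^2 M T^-2].

Left side: [L^2 M T^-3]
Right side: [L^4 M^2 T^-5]

The two sides have different dimensions, so the equation is NOT dimensionally consistent.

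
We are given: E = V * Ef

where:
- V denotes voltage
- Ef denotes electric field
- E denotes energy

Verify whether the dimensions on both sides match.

No

V (voltage) has dimensions [I^-1 L^2 M T^-3].
Ef (electric field) has dimensions [I^-1 L M T^-3].
E (energy) has dimensions [L^2 M T^-2].

Left side: [L^2 M T^-2]
Right side: [I^-2 L^3 M^2 T^-6]

The two sides have different dimensions, so the equation is NOT dimensionally consistent.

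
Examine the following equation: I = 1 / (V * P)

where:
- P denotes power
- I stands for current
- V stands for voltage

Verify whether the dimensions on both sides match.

No

P (power) has dimensions [L^2 M T^-3].
I (current) has dimensions [I].
V (voltage) has dimensions [I^-1 L^2 M T^-3].

Left side: [I]
Right side: [I L^-4 M^-2 T^6]

The two sides have different dimensions, so the equation is NOT dimensionally consistent.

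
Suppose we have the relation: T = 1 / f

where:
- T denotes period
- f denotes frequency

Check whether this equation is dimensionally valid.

Yes

T (period) has dimensions [T].
f (frequency) has dimensions [T^-1].

Left side: [T]
Right side: [T]

Both sides have the same dimensions, so the equation is dimensionally consistent.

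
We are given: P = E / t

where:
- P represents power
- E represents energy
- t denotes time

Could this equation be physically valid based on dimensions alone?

Yes

P (power) has dimensions [L^2 M T^-3].
E (energy) has dimensions [L^2 M T^-2].
t (time) has dimensions [T].

Left side: [L^2 M T^-3]
Right side: [L^2 M T^-3]

Both sides have the same dimensions, so the equation is dimensionally consistent.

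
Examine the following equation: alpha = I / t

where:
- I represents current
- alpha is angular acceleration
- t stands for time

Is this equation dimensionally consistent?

No

I (current) has dimensions [I].
alpha (angular acceleration) has dimensions [T^-2].
t (time) has dimensions [T].

Left side: [T^-2]
Right side: [I T^-1]

The two sides have different dimensions, so the equation is NOT dimensionally consistent.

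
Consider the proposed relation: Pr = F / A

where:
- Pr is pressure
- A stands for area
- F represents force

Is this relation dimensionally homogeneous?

Yes

Pr (pressure) has dimensions [L^-1 M T^-2].
A (area) has dimensions [L^2].
F (force) has dimensions [L M T^-2].

Left side: [L^-1 M T^-2]
Right side: [L^-1 M T^-2]

Both sides have the same dimensions, so the equation is dimensionally consistent.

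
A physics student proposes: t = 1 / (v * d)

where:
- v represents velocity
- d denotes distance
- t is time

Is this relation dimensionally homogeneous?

No

v (velocity) has dimensions [L T^-1].
d (distance) has dimensions [L].
t (time) has dimensions [T].

Left side: [T]
Right side: [L^-2 T]

The two sides have different dimensions, so the equation is NOT dimensionally consistent.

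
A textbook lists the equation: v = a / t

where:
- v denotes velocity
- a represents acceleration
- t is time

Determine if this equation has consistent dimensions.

No

v (velocity) has dimensions [L T^-1].
a (acceleration) has dimensions [L T^-2].
t (time) has dimensions [T].

Left side: [L T^-1]
Right side: [L T^-3]

The two sides have different dimensions, so the equation is NOT dimensionally consistent.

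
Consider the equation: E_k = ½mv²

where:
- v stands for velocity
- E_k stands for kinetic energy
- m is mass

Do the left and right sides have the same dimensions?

Yes

v (velocity) has dimensions [L T^-1].
E_k (kinetic energy) has dimensions [L^2 M T^-2].
m (mass) has dimensions [M].

Left side: [L^2 M T^-2]
Right side: [L^2 M T^-2]

Both sides have the same dimensions, so the equation is dimensionally consistent.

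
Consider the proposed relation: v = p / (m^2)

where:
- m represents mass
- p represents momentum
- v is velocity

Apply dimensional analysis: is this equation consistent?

No

m (mass) has dimensions [M].
p (momentum) has dimensions [L M T^-1].
v (velocity) has dimensions [L T^-1].

Left side: [L T^-1]
Right side: [L M^-1 T^-1]

The two sides have different dimensions, so the equation is NOT dimensionally consistent.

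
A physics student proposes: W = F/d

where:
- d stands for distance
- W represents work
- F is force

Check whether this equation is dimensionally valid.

No

d (distance) has dimensions [L].
W (work) has dimensions [L^2 M T^-2].
F (force) has dimensions [L M T^-2].

Left side: [L^2 M T^-2]
Right side: [M T^-2]

The two sides have different dimensions, so the equation is NOT dimensionally consistent.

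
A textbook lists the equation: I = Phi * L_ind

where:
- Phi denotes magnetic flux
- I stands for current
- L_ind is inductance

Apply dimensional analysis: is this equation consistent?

No

Phi (magnetic flux) has dimensions [I^-1 L^2 M T^-2].
I (current) has dimensions [I].
L_ind (inductance) has dimensions [I^-2 L^2 M T^-2].

Left side: [I]
Right side: [I^-3 L^4 M^2 T^-4]

The two sides have different dimensions, so the equation is NOT dimensionally consistent.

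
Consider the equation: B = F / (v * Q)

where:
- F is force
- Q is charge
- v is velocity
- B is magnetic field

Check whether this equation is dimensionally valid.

Yes

F (force) has dimensions [L M T^-2].
Q (charge) has dimensions [I T].
v (velocity) has dimensions [L T^-1].
B (magnetic field) has dimensions [I^-1 M T^-2].

Left side: [I^-1 M T^-2]
Right side: [I^-1 M T^-2]

Both sides have the same dimensions, so the equation is dimensionally consistent.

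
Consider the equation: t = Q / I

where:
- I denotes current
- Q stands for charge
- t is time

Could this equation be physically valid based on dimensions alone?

Yes

I (current) has dimensions [I].
Q (charge) has dimensions [I T].
t (time) has dimensions [T].

Left side: [T]
Right side: [T]

Both sides have the same dimensions, so the equation is dimensionally consistent.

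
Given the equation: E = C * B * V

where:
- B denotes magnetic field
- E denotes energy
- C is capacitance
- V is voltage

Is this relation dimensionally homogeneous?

No

B (magnetic field) has dimensions [I^-1 M T^-2].
E (energy) has dimensions [L^2 M T^-2].
C (capacitance) has dimensions [I^2 L^-2 M^-1 T^4].
V (voltage) has dimensions [I^-1 L^2 M T^-3].

Left side: [L^2 M T^-2]
Right side: [M T^-1]

The two sides have different dimensions, so the equation is NOT dimensionally consistent.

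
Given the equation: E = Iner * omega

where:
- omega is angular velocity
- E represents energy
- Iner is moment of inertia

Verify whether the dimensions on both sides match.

No

omega (angular velocity) has dimensions [T^-1].
E (energy) has dimensions [L^2 M T^-2].
Iner (moment of inertia) has dimensions [L^2 M].

Left side: [L^2 M T^-2]
Right side: [L^2 M T^-1]

The two sides have different dimensions, so the equation is NOT dimensionally consistent.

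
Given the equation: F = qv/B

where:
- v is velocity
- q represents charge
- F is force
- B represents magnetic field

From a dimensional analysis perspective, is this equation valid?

No

v (velocity) has dimensions [L T^-1].
q (charge) has dimensions [I T].
F (force) has dimensions [L M T^-2].
B (magnetic field) has dimensions [I^-1 M T^-2].

Left side: [L M T^-2]
Right side: [I^2 L M^-1 T^2]

The two sides have different dimensions, so the equation is NOT dimensionally consistent.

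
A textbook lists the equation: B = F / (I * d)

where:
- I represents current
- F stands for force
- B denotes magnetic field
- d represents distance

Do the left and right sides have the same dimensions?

Yes

I (current) has dimensions [I].
F (force) has dimensions [L M T^-2].
B (magnetic field) has dimensions [I^-1 M T^-2].
d (distance) has dimensions [L].

Left side: [I^-1 M T^-2]
Right side: [I^-1 M T^-2]

Both sides have the same dimensions, so the equation is dimensionally consistent.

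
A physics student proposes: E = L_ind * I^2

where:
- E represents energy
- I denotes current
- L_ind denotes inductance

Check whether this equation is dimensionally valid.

Yes

E (energy) has dimensions [L^2 M T^-2].
I (current) has dimensions [I].
L_ind (inductance) has dimensions [I^-2 L^2 M T^-2].

Left side: [L^2 M T^-2]
Right side: [L^2 M T^-2]

Both sides have the same dimensions, so the equation is dimensionally consistent.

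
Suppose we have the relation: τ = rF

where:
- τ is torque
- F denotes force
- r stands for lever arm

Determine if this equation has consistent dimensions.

Yes

τ (torque) has dimensions [L^2 M T^-2].
F (force) has dimensions [L M T^-2].
r (lever arm) has dimensions [L].

Left side: [L^2 M T^-2]
Right side: [L^2 M T^-2]

Both sides have the same dimensions, so the equation is dimensionally consistent.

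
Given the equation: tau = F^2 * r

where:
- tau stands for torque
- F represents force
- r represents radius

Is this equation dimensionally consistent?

No

tau (torque) has dimensions [L^2 M T^-2].
F (force) has dimensions [L M T^-2].
r (radius) has dimensions [L].

Left side: [L^2 M T^-2]
Right side: [L^3 M^2 T^-4]

The two sides have different dimensions, so the equation is NOT dimensionally consistent.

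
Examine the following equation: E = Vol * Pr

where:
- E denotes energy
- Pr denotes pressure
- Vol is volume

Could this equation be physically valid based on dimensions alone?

Yes

E (energy) has dimensions [L^2 M T^-2].
Pr (pressure) has dimensions [L^-1 M T^-2].
Vol (volume) has dimensions [L^3].

Left side: [L^2 M T^-2]
Right side: [L^2 M T^-2]

Both sides have the same dimensions, so the equation is dimensionally consistent.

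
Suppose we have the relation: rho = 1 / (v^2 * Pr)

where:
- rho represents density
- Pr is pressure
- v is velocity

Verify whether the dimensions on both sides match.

No

rho (density) has dimensions [L^-3 M].
Pr (pressure) has dimensions [L^-1 M T^-2].
v (velocity) has dimensions [L T^-1].

Left side: [L^-3 M]
Right side: [L^-1 M^-1 T^4]

The two sides have different dimensions, so the equation is NOT dimensionally consistent.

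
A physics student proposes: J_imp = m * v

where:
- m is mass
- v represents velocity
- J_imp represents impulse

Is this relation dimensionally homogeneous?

Yes

m (mass) has dimensions [M].
v (velocity) has dimensions [L T^-1].
J_imp (impulse) has dimensions [L M T^-1].

Left side: [L M T^-1]
Right side: [L M T^-1]

Both sides have the same dimensions, so the equation is dimensionally consistent.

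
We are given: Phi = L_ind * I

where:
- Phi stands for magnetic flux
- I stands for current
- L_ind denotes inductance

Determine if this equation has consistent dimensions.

Yes

Phi (magnetic flux) has dimensions [I^-1 L^2 M T^-2].
I (current) has dimensions [I].
L_ind (inductance) has dimensions [I^-2 L^2 M T^-2].

Left side: [I^-1 L^2 M T^-2]
Right side: [I^-1 L^2 M T^-2]

Both sides have the same dimensions, so the equation is dimensionally consistent.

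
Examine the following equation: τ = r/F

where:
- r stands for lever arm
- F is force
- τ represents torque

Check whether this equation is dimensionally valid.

No

r (lever arm) has dimensions [L].
F (force) has dimensions [L M T^-2].
τ (torque) has dimensions [L^2 M T^-2].

Left side: [L^2 M T^-2]
Right side: [M^-1 T^2]

The two sides have different dimensions, so the equation is NOT dimensionally consistent.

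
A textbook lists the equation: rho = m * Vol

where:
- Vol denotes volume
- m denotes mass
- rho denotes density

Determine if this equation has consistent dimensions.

No

Vol (volume) has dimensions [L^3].
m (mass) has dimensions [M].
rho (density) has dimensions [L^-3 M].

Left side: [L^-3 M]
Right side: [L^3 M]

The two sides have different dimensions, so the equation is NOT dimensionally consistent.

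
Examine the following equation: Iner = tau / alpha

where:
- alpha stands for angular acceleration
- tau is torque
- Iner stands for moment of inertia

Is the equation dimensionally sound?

Yes

alpha (angular acceleration) has dimensions [T^-2].
tau (torque) has dimensions [L^2 M T^-2].
Iner (moment of inertia) has dimensions [L^2 M].

Left side: [L^2 M]
Right side: [L^2 M]

Both sides have the same dimensions, so the equation is dimensionally consistent.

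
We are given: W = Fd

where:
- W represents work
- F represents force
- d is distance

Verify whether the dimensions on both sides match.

Yes

W (work) has dimensions [L^2 M T^-2].
F (force) has dimensions [L M T^-2].
d (distance) has dimensions [L].

Left side: [L^2 M T^-2]
Right side: [L^2 M T^-2]

Both sides have the same dimensions, so the equation is dimensionally consistent.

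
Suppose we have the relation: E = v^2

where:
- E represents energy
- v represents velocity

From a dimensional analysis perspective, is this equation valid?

No

E (energy) has dimensions [L^2 M T^-2].
v (velocity) has dimensions [L T^-1].

Left side: [L^2 M T^-2]
Right side: [L^2 T^-2]

The two sides have different dimensions, so the equation is NOT dimensionally consistent.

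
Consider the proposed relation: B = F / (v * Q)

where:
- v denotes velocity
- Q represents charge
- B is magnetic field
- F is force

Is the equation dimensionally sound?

Yes

v (velocity) has dimensions [L T^-1].
Q (charge) has dimensions [I T].
B (magnetic field) has dimensions [I^-1 M T^-2].
F (force) has dimensions [L M T^-2].

Left side: [I^-1 M T^-2]
Right side: [I^-1 M T^-2]

Both sides have the same dimensions, so the equation is dimensionally consistent.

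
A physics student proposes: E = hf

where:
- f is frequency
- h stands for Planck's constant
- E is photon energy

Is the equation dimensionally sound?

Yes

f (frequency) has dimensions [T^-1].
h (Planck's constant) has dimensions [L^2 M T^-1].
E (photon energy) has dimensions [L^2 M T^-2].

Left side: [L^2 M T^-2]
Right side: [L^2 M T^-2]

Both sides have the same dimensions, so the equation is dimensionally consistent.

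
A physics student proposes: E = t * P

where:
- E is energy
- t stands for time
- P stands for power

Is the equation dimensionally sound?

Yes

E (energy) has dimensions [L^2 M T^-2].
t (time) has dimensions [T].
P (power) has dimensions [L^2 M T^-3].

Left side: [L^2 M T^-2]
Right side: [L^2 M T^-2]

Both sides have the same dimensions, so the equation is dimensionally consistent.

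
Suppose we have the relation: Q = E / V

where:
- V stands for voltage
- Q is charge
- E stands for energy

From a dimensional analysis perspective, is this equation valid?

Yes

V (voltage) has dimensions [I^-1 L^2 M T^-3].
Q (charge) has dimensions [I T].
E (energy) has dimensions [L^2 M T^-2].

Left side: [I T]
Right side: [I T]

Both sides have the same dimensions, so the equation is dimensionally consistent.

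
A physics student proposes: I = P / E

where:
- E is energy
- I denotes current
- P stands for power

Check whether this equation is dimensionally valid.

No

E (energy) has dimensions [L^2 M T^-2].
I (current) has dimensions [I].
P (power) has dimensions [L^2 M T^-3].

Left side: [I]
Right side: [T^-1]

The two sides have different dimensions, so the equation is NOT dimensionally consistent.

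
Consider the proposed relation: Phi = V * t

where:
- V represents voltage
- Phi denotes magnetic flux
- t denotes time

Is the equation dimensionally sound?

Yes

V (voltage) has dimensions [I^-1 L^2 M T^-3].
Phi (magnetic flux) has dimensions [I^-1 L^2 M T^-2].
t (time) has dimensions [T].

Left side: [I^-1 L^2 M T^-2]
Right side: [I^-1 L^2 M T^-2]

Both sides have the same dimensions, so the equation is dimensionally consistent.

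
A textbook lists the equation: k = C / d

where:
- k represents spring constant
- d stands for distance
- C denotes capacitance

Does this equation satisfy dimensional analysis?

No

k (spring constant) has dimensions [M T^-2].
d (distance) has dimensions [L].
C (capacitance) has dimensions [I^2 L^-2 M^-1 T^4].

Left side: [M T^-2]
Right side: [I^2 L^-3 M^-1 T^4]

The two sides have different dimensions, so the equation is NOT dimensionally consistent.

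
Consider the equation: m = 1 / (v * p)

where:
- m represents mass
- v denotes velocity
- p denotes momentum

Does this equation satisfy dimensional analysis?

No

m (mass) has dimensions [M].
v (velocity) has dimensions [L T^-1].
p (momentum) has dimensions [L M T^-1].

Left side: [M]
Right side: [L^-2 M^-1 T^2]

The two sides have different dimensions, so the equation is NOT dimensionally consistent.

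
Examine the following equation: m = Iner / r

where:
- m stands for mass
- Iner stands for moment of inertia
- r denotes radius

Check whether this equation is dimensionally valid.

No

m (mass) has dimensions [M].
Iner (moment of inertia) has dimensions [L^2 M].
r (radius) has dimensions [L].

Left side: [M]
Right side: [L M]

The two sides have different dimensions, so the equation is NOT dimensionally consistent.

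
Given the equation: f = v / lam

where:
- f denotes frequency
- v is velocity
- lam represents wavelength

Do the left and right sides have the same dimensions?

Yes

f (frequency) has dimensions [T^-1].
v (velocity) has dimensions [L T^-1].
lam (wavelength) has dimensions [L].

Left side: [T^-1]
Right side: [T^-1]

Both sides have the same dimensions, so the equation is dimensionally consistent.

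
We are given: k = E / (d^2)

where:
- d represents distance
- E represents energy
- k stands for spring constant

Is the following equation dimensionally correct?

Yes

d (distance) has dimensions [L].
E (energy) has dimensions [L^2 M T^-2].
k (spring constant) has dimensions [M T^-2].

Left side: [M T^-2]
Right side: [M T^-2]

Both sides have the same dimensions, so the equation is dimensionally consistent.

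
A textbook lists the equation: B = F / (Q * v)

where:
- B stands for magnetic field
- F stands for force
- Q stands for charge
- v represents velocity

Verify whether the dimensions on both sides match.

Yes

B (magnetic field) has dimensions [I^-1 M T^-2].
F (force) has dimensions [L M T^-2].
Q (charge) has dimensions [I T].
v (velocity) has dimensions [L T^-1].

Left side: [I^-1 M T^-2]
Right side: [I^-1 M T^-2]

Both sides have the same dimensions, so the equation is dimensionally consistent.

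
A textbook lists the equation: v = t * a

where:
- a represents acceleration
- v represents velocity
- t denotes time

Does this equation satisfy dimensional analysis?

Yes

a (acceleration) has dimensions [L T^-2].
v (velocity) has dimensions [L T^-1].
t (time) has dimensions [T].

Left side: [L T^-1]
Right side: [L T^-1]

Both sides have the same dimensions, so the equation is dimensionally consistent.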